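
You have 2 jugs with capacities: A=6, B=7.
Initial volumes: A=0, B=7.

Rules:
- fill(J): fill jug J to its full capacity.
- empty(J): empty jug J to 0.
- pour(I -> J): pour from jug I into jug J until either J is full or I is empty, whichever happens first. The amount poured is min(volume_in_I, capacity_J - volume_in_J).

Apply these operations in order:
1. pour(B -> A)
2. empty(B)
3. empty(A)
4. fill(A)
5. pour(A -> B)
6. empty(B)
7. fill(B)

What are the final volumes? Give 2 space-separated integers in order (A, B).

Answer: 0 7

Derivation:
Step 1: pour(B -> A) -> (A=6 B=1)
Step 2: empty(B) -> (A=6 B=0)
Step 3: empty(A) -> (A=0 B=0)
Step 4: fill(A) -> (A=6 B=0)
Step 5: pour(A -> B) -> (A=0 B=6)
Step 6: empty(B) -> (A=0 B=0)
Step 7: fill(B) -> (A=0 B=7)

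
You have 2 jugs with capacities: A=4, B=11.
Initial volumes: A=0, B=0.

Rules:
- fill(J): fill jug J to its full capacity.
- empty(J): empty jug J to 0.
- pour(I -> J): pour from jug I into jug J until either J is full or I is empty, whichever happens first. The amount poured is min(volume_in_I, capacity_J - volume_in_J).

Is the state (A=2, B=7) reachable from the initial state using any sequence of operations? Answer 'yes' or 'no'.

BFS explored all 30 reachable states.
Reachable set includes: (0,0), (0,1), (0,2), (0,3), (0,4), (0,5), (0,6), (0,7), (0,8), (0,9), (0,10), (0,11) ...
Target (A=2, B=7) not in reachable set → no.

Answer: no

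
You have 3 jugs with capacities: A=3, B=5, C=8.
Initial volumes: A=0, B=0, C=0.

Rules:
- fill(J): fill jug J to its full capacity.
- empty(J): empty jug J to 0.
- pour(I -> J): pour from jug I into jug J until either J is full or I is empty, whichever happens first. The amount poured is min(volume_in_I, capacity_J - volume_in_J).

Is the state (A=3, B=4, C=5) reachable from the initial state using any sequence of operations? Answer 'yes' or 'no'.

Answer: yes

Derivation:
BFS from (A=0, B=0, C=0):
  1. fill(B) -> (A=0 B=5 C=0)
  2. pour(B -> A) -> (A=3 B=2 C=0)
  3. empty(A) -> (A=0 B=2 C=0)
  4. pour(B -> A) -> (A=2 B=0 C=0)
  5. fill(B) -> (A=2 B=5 C=0)
  6. pour(B -> C) -> (A=2 B=0 C=5)
  7. fill(B) -> (A=2 B=5 C=5)
  8. pour(B -> A) -> (A=3 B=4 C=5)
Target reached → yes.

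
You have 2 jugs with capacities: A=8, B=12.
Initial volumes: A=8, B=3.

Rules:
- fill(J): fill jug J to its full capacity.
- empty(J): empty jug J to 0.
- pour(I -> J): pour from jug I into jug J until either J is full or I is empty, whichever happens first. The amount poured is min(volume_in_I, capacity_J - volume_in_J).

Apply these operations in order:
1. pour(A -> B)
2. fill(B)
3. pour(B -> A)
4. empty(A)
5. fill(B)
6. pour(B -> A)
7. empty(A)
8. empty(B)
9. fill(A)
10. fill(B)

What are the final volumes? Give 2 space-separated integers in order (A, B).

Step 1: pour(A -> B) -> (A=0 B=11)
Step 2: fill(B) -> (A=0 B=12)
Step 3: pour(B -> A) -> (A=8 B=4)
Step 4: empty(A) -> (A=0 B=4)
Step 5: fill(B) -> (A=0 B=12)
Step 6: pour(B -> A) -> (A=8 B=4)
Step 7: empty(A) -> (A=0 B=4)
Step 8: empty(B) -> (A=0 B=0)
Step 9: fill(A) -> (A=8 B=0)
Step 10: fill(B) -> (A=8 B=12)

Answer: 8 12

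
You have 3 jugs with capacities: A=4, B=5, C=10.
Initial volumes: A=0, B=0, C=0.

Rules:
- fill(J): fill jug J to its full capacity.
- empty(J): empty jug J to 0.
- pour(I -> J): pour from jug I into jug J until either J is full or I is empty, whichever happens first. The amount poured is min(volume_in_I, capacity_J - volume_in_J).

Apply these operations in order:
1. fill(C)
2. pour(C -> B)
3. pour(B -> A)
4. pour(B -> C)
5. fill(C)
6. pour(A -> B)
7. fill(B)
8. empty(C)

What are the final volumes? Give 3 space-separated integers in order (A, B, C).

Step 1: fill(C) -> (A=0 B=0 C=10)
Step 2: pour(C -> B) -> (A=0 B=5 C=5)
Step 3: pour(B -> A) -> (A=4 B=1 C=5)
Step 4: pour(B -> C) -> (A=4 B=0 C=6)
Step 5: fill(C) -> (A=4 B=0 C=10)
Step 6: pour(A -> B) -> (A=0 B=4 C=10)
Step 7: fill(B) -> (A=0 B=5 C=10)
Step 8: empty(C) -> (A=0 B=5 C=0)

Answer: 0 5 0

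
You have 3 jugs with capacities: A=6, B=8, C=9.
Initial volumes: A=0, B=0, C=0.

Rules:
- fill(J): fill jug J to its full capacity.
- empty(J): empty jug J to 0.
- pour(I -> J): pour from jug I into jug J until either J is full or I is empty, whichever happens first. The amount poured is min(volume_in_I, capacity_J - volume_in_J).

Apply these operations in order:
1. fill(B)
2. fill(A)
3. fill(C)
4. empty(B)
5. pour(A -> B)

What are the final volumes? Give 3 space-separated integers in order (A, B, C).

Step 1: fill(B) -> (A=0 B=8 C=0)
Step 2: fill(A) -> (A=6 B=8 C=0)
Step 3: fill(C) -> (A=6 B=8 C=9)
Step 4: empty(B) -> (A=6 B=0 C=9)
Step 5: pour(A -> B) -> (A=0 B=6 C=9)

Answer: 0 6 9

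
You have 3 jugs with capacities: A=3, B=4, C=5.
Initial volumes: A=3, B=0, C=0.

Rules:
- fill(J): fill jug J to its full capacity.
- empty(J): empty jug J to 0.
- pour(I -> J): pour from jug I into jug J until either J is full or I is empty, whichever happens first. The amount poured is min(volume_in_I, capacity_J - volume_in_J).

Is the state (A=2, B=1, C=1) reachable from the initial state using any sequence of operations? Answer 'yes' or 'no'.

BFS explored all 96 reachable states.
Reachable set includes: (0,0,0), (0,0,1), (0,0,2), (0,0,3), (0,0,4), (0,0,5), (0,1,0), (0,1,1), (0,1,2), (0,1,3), (0,1,4), (0,1,5) ...
Target (A=2, B=1, C=1) not in reachable set → no.

Answer: no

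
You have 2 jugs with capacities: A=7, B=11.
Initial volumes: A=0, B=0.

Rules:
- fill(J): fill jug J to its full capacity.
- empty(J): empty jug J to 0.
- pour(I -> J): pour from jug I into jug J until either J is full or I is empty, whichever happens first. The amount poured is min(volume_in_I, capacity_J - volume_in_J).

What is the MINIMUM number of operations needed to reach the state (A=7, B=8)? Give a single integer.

BFS from (A=0, B=0). One shortest path:
  1. fill(B) -> (A=0 B=11)
  2. pour(B -> A) -> (A=7 B=4)
  3. empty(A) -> (A=0 B=4)
  4. pour(B -> A) -> (A=4 B=0)
  5. fill(B) -> (A=4 B=11)
  6. pour(B -> A) -> (A=7 B=8)
Reached target in 6 moves.

Answer: 6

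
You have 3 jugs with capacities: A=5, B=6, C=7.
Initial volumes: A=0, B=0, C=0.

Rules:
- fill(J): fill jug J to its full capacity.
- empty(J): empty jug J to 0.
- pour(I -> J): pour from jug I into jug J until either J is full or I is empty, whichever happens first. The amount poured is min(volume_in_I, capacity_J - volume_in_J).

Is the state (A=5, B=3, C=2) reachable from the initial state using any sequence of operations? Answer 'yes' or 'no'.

BFS from (A=0, B=0, C=0):
  1. fill(A) -> (A=5 B=0 C=0)
  2. pour(A -> B) -> (A=0 B=5 C=0)
  3. fill(A) -> (A=5 B=5 C=0)
  4. pour(A -> C) -> (A=0 B=5 C=5)
  5. pour(B -> C) -> (A=0 B=3 C=7)
  6. pour(C -> A) -> (A=5 B=3 C=2)
Target reached → yes.

Answer: yes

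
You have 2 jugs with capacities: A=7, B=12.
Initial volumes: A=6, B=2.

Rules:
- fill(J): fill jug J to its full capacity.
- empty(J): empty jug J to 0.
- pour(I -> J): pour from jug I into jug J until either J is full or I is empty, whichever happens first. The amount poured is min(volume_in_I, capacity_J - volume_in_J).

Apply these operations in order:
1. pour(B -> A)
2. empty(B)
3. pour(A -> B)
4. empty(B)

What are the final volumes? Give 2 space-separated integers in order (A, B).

Answer: 0 0

Derivation:
Step 1: pour(B -> A) -> (A=7 B=1)
Step 2: empty(B) -> (A=7 B=0)
Step 3: pour(A -> B) -> (A=0 B=7)
Step 4: empty(B) -> (A=0 B=0)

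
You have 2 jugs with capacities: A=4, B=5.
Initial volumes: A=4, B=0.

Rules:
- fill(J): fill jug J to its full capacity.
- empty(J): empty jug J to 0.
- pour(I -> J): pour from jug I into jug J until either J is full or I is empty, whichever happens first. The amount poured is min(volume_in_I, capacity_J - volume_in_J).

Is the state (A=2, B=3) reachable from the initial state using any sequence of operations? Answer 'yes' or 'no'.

Answer: no

Derivation:
BFS explored all 18 reachable states.
Reachable set includes: (0,0), (0,1), (0,2), (0,3), (0,4), (0,5), (1,0), (1,5), (2,0), (2,5), (3,0), (3,5) ...
Target (A=2, B=3) not in reachable set → no.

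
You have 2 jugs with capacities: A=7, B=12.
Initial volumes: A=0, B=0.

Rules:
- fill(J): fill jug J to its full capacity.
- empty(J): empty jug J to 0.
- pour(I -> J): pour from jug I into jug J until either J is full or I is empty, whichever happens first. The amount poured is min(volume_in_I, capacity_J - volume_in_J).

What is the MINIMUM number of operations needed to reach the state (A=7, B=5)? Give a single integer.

BFS from (A=0, B=0). One shortest path:
  1. fill(B) -> (A=0 B=12)
  2. pour(B -> A) -> (A=7 B=5)
Reached target in 2 moves.

Answer: 2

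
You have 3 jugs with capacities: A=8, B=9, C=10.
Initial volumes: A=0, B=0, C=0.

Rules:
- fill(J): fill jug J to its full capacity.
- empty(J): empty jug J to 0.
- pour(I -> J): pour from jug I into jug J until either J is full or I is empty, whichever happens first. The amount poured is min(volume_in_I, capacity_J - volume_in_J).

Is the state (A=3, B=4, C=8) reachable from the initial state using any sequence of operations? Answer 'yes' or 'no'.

BFS explored all 486 reachable states.
Reachable set includes: (0,0,0), (0,0,1), (0,0,2), (0,0,3), (0,0,4), (0,0,5), (0,0,6), (0,0,7), (0,0,8), (0,0,9), (0,0,10), (0,1,0) ...
Target (A=3, B=4, C=8) not in reachable set → no.

Answer: no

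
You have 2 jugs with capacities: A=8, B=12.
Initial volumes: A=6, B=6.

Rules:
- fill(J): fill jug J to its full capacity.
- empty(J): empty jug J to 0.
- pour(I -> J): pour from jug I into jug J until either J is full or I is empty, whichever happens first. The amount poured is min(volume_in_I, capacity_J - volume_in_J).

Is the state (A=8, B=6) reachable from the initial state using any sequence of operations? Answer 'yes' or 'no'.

BFS from (A=6, B=6):
  1. fill(A) -> (A=8 B=6)
Target reached → yes.

Answer: yes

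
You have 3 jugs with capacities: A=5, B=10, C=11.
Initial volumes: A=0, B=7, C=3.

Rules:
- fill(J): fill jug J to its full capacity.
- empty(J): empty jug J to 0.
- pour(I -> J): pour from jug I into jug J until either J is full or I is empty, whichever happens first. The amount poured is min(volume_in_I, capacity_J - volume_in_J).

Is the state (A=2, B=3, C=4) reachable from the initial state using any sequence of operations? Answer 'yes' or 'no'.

BFS explored all 432 reachable states.
Reachable set includes: (0,0,0), (0,0,1), (0,0,2), (0,0,3), (0,0,4), (0,0,5), (0,0,6), (0,0,7), (0,0,8), (0,0,9), (0,0,10), (0,0,11) ...
Target (A=2, B=3, C=4) not in reachable set → no.

Answer: no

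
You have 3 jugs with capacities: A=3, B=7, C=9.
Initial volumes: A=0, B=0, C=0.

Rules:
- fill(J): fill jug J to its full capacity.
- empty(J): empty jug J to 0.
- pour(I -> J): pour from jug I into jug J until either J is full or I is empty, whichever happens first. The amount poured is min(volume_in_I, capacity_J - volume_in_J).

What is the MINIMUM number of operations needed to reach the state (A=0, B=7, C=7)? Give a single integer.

BFS from (A=0, B=0, C=0). One shortest path:
  1. fill(B) -> (A=0 B=7 C=0)
  2. pour(B -> C) -> (A=0 B=0 C=7)
  3. fill(B) -> (A=0 B=7 C=7)
Reached target in 3 moves.

Answer: 3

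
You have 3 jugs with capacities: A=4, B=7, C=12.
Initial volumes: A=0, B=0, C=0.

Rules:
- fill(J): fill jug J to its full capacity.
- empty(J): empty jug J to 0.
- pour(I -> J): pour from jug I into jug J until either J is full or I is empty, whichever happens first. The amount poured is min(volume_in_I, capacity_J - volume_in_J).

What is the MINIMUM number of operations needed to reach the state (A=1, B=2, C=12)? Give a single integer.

BFS from (A=0, B=0, C=0). One shortest path:
  1. fill(A) -> (A=4 B=0 C=0)
  2. fill(B) -> (A=4 B=7 C=0)
  3. pour(B -> C) -> (A=4 B=0 C=7)
  4. pour(A -> B) -> (A=0 B=4 C=7)
  5. fill(A) -> (A=4 B=4 C=7)
  6. pour(A -> B) -> (A=1 B=7 C=7)
  7. pour(B -> C) -> (A=1 B=2 C=12)
Reached target in 7 moves.

Answer: 7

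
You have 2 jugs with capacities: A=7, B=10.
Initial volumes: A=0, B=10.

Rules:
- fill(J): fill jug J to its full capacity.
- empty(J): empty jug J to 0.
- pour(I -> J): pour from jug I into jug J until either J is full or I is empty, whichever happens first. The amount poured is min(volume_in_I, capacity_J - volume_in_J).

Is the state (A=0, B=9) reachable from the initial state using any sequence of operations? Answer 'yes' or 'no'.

Answer: yes

Derivation:
BFS from (A=0, B=10):
  1. pour(B -> A) -> (A=7 B=3)
  2. empty(A) -> (A=0 B=3)
  3. pour(B -> A) -> (A=3 B=0)
  4. fill(B) -> (A=3 B=10)
  5. pour(B -> A) -> (A=7 B=6)
  6. empty(A) -> (A=0 B=6)
  7. pour(B -> A) -> (A=6 B=0)
  8. fill(B) -> (A=6 B=10)
  9. pour(B -> A) -> (A=7 B=9)
  10. empty(A) -> (A=0 B=9)
Target reached → yes.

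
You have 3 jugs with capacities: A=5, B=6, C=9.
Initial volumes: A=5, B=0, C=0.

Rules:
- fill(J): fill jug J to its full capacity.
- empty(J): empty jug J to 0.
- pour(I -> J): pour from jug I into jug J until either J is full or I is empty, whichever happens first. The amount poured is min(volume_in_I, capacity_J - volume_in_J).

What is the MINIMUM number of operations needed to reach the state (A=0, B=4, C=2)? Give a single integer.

BFS from (A=5, B=0, C=0). One shortest path:
  1. fill(B) -> (A=5 B=6 C=0)
  2. pour(A -> C) -> (A=0 B=6 C=5)
  3. pour(B -> C) -> (A=0 B=2 C=9)
  4. pour(C -> A) -> (A=5 B=2 C=4)
  5. empty(A) -> (A=0 B=2 C=4)
  6. pour(B -> A) -> (A=2 B=0 C=4)
  7. pour(C -> B) -> (A=2 B=4 C=0)
  8. pour(A -> C) -> (A=0 B=4 C=2)
Reached target in 8 moves.

Answer: 8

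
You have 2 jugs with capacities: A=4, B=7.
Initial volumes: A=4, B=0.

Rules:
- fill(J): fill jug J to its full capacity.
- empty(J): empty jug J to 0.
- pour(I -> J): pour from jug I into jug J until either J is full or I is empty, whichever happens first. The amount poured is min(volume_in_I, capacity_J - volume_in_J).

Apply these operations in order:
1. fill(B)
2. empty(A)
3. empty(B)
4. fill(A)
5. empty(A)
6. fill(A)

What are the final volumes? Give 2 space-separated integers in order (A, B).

Step 1: fill(B) -> (A=4 B=7)
Step 2: empty(A) -> (A=0 B=7)
Step 3: empty(B) -> (A=0 B=0)
Step 4: fill(A) -> (A=4 B=0)
Step 5: empty(A) -> (A=0 B=0)
Step 6: fill(A) -> (A=4 B=0)

Answer: 4 0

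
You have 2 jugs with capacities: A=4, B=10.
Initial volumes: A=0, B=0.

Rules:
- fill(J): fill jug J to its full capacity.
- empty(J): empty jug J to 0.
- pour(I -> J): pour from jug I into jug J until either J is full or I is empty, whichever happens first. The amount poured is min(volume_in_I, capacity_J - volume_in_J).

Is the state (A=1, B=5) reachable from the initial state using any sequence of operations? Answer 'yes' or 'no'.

Answer: no

Derivation:
BFS explored all 14 reachable states.
Reachable set includes: (0,0), (0,2), (0,4), (0,6), (0,8), (0,10), (2,0), (2,10), (4,0), (4,2), (4,4), (4,6) ...
Target (A=1, B=5) not in reachable set → no.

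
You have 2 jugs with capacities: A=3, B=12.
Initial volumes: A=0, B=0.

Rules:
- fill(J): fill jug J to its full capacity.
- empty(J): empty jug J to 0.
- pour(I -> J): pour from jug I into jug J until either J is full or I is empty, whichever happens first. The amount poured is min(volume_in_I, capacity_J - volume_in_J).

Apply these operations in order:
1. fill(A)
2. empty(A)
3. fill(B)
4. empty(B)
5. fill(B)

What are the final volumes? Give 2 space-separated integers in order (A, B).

Answer: 0 12

Derivation:
Step 1: fill(A) -> (A=3 B=0)
Step 2: empty(A) -> (A=0 B=0)
Step 3: fill(B) -> (A=0 B=12)
Step 4: empty(B) -> (A=0 B=0)
Step 5: fill(B) -> (A=0 B=12)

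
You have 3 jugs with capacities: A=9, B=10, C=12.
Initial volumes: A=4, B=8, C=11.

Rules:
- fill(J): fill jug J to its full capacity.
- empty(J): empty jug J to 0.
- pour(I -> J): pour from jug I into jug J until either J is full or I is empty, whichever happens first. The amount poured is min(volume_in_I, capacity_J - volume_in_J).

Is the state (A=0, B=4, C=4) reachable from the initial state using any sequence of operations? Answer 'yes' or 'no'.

Answer: yes

Derivation:
BFS from (A=4, B=8, C=11):
  1. empty(B) -> (A=4 B=0 C=11)
  2. pour(C -> B) -> (A=4 B=10 C=1)
  3. empty(B) -> (A=4 B=0 C=1)
  4. pour(A -> B) -> (A=0 B=4 C=1)
  5. pour(C -> A) -> (A=1 B=4 C=0)
  6. fill(C) -> (A=1 B=4 C=12)
  7. pour(C -> A) -> (A=9 B=4 C=4)
  8. empty(A) -> (A=0 B=4 C=4)
Target reached → yes.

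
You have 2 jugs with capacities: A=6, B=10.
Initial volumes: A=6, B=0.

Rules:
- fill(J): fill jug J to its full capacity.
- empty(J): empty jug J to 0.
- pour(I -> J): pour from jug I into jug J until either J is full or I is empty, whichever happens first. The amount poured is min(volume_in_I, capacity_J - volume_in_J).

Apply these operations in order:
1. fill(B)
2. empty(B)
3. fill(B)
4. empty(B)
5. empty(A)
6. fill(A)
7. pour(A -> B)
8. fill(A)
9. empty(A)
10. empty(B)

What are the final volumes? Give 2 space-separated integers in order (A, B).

Step 1: fill(B) -> (A=6 B=10)
Step 2: empty(B) -> (A=6 B=0)
Step 3: fill(B) -> (A=6 B=10)
Step 4: empty(B) -> (A=6 B=0)
Step 5: empty(A) -> (A=0 B=0)
Step 6: fill(A) -> (A=6 B=0)
Step 7: pour(A -> B) -> (A=0 B=6)
Step 8: fill(A) -> (A=6 B=6)
Step 9: empty(A) -> (A=0 B=6)
Step 10: empty(B) -> (A=0 B=0)

Answer: 0 0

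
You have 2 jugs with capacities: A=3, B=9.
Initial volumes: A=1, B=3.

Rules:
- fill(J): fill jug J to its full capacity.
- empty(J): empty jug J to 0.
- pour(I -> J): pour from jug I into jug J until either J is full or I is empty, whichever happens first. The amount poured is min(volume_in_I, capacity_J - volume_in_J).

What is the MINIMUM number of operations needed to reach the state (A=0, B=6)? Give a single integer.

Answer: 2

Derivation:
BFS from (A=1, B=3). One shortest path:
  1. fill(A) -> (A=3 B=3)
  2. pour(A -> B) -> (A=0 B=6)
Reached target in 2 moves.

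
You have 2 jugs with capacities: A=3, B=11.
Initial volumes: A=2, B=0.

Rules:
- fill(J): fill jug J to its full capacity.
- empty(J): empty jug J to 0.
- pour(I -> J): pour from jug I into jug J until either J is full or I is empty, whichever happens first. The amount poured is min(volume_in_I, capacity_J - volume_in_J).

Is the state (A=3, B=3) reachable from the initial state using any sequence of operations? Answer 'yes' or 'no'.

Answer: yes

Derivation:
BFS from (A=2, B=0):
  1. fill(A) -> (A=3 B=0)
  2. pour(A -> B) -> (A=0 B=3)
  3. fill(A) -> (A=3 B=3)
Target reached → yes.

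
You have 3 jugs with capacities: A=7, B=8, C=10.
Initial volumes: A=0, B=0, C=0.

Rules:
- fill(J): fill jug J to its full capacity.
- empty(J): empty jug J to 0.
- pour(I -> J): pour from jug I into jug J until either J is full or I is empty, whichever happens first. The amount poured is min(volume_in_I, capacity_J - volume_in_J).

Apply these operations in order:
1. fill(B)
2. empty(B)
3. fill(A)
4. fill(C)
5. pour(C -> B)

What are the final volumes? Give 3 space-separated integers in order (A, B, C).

Step 1: fill(B) -> (A=0 B=8 C=0)
Step 2: empty(B) -> (A=0 B=0 C=0)
Step 3: fill(A) -> (A=7 B=0 C=0)
Step 4: fill(C) -> (A=7 B=0 C=10)
Step 5: pour(C -> B) -> (A=7 B=8 C=2)

Answer: 7 8 2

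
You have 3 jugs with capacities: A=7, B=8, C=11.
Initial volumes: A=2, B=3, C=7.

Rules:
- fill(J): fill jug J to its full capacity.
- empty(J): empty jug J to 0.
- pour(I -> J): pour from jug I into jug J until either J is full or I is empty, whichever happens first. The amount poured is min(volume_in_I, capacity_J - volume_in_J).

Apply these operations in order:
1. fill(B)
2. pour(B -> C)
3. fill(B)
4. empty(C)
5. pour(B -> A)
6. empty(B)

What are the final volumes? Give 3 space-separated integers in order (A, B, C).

Step 1: fill(B) -> (A=2 B=8 C=7)
Step 2: pour(B -> C) -> (A=2 B=4 C=11)
Step 3: fill(B) -> (A=2 B=8 C=11)
Step 4: empty(C) -> (A=2 B=8 C=0)
Step 5: pour(B -> A) -> (A=7 B=3 C=0)
Step 6: empty(B) -> (A=7 B=0 C=0)

Answer: 7 0 0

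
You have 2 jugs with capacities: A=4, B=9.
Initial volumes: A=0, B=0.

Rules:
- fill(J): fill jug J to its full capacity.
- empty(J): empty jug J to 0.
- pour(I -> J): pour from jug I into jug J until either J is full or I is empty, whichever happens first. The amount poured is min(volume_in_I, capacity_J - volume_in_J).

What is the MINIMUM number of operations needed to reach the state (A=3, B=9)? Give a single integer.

BFS from (A=0, B=0). One shortest path:
  1. fill(A) -> (A=4 B=0)
  2. pour(A -> B) -> (A=0 B=4)
  3. fill(A) -> (A=4 B=4)
  4. pour(A -> B) -> (A=0 B=8)
  5. fill(A) -> (A=4 B=8)
  6. pour(A -> B) -> (A=3 B=9)
Reached target in 6 moves.

Answer: 6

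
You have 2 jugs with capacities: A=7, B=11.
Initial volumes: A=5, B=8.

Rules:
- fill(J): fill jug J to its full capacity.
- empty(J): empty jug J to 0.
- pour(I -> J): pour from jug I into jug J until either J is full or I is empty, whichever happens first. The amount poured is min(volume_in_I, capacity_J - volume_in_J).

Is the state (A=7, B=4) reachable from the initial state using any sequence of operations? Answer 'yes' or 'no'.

BFS from (A=5, B=8):
  1. empty(A) -> (A=0 B=8)
  2. fill(B) -> (A=0 B=11)
  3. pour(B -> A) -> (A=7 B=4)
Target reached → yes.

Answer: yes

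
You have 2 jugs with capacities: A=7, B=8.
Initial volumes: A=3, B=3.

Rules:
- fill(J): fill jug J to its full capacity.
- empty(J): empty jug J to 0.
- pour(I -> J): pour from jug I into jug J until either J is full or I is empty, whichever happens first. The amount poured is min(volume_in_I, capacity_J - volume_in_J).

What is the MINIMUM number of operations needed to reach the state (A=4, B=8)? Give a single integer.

Answer: 5

Derivation:
BFS from (A=3, B=3). One shortest path:
  1. fill(B) -> (A=3 B=8)
  2. pour(B -> A) -> (A=7 B=4)
  3. empty(A) -> (A=0 B=4)
  4. pour(B -> A) -> (A=4 B=0)
  5. fill(B) -> (A=4 B=8)
Reached target in 5 moves.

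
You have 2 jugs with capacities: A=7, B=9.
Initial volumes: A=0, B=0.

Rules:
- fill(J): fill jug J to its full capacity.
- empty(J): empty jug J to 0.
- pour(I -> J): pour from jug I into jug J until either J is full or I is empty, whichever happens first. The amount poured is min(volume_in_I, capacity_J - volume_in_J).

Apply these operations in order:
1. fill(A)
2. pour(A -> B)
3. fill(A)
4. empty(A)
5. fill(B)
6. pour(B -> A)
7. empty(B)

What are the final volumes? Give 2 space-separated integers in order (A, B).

Step 1: fill(A) -> (A=7 B=0)
Step 2: pour(A -> B) -> (A=0 B=7)
Step 3: fill(A) -> (A=7 B=7)
Step 4: empty(A) -> (A=0 B=7)
Step 5: fill(B) -> (A=0 B=9)
Step 6: pour(B -> A) -> (A=7 B=2)
Step 7: empty(B) -> (A=7 B=0)

Answer: 7 0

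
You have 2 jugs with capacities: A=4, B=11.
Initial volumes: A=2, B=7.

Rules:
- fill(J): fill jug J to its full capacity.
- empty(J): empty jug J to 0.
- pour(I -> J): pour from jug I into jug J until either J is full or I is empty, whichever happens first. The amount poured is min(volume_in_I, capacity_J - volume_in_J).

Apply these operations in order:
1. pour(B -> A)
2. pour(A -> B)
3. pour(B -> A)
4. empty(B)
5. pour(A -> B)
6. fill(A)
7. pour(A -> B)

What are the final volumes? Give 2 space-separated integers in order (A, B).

Answer: 0 8

Derivation:
Step 1: pour(B -> A) -> (A=4 B=5)
Step 2: pour(A -> B) -> (A=0 B=9)
Step 3: pour(B -> A) -> (A=4 B=5)
Step 4: empty(B) -> (A=4 B=0)
Step 5: pour(A -> B) -> (A=0 B=4)
Step 6: fill(A) -> (A=4 B=4)
Step 7: pour(A -> B) -> (A=0 B=8)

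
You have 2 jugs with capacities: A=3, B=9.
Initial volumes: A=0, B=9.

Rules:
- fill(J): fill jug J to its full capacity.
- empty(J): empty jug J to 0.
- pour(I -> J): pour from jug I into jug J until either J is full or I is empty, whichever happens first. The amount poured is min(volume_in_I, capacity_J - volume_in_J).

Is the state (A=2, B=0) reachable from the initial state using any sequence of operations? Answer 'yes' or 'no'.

Answer: no

Derivation:
BFS explored all 8 reachable states.
Reachable set includes: (0,0), (0,3), (0,6), (0,9), (3,0), (3,3), (3,6), (3,9)
Target (A=2, B=0) not in reachable set → no.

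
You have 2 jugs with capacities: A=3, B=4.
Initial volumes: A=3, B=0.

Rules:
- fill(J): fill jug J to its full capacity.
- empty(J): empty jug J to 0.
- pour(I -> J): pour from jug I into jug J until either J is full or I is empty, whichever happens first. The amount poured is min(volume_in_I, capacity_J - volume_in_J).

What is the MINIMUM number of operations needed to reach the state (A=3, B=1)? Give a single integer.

BFS from (A=3, B=0). One shortest path:
  1. empty(A) -> (A=0 B=0)
  2. fill(B) -> (A=0 B=4)
  3. pour(B -> A) -> (A=3 B=1)
Reached target in 3 moves.

Answer: 3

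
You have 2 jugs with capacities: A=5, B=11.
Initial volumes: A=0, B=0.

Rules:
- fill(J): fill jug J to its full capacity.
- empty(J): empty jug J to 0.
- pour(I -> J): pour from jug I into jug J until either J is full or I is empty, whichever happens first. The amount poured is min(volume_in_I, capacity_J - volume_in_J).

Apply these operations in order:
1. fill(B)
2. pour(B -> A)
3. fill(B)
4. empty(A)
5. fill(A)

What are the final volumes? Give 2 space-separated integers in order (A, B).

Step 1: fill(B) -> (A=0 B=11)
Step 2: pour(B -> A) -> (A=5 B=6)
Step 3: fill(B) -> (A=5 B=11)
Step 4: empty(A) -> (A=0 B=11)
Step 5: fill(A) -> (A=5 B=11)

Answer: 5 11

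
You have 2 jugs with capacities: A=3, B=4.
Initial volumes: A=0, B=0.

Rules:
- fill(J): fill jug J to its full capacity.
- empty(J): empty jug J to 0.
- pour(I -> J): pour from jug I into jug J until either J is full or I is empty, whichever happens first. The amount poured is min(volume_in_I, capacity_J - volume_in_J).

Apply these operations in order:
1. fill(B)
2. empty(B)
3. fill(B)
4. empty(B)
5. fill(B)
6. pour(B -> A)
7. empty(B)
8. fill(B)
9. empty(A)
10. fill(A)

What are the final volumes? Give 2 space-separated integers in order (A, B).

Answer: 3 4

Derivation:
Step 1: fill(B) -> (A=0 B=4)
Step 2: empty(B) -> (A=0 B=0)
Step 3: fill(B) -> (A=0 B=4)
Step 4: empty(B) -> (A=0 B=0)
Step 5: fill(B) -> (A=0 B=4)
Step 6: pour(B -> A) -> (A=3 B=1)
Step 7: empty(B) -> (A=3 B=0)
Step 8: fill(B) -> (A=3 B=4)
Step 9: empty(A) -> (A=0 B=4)
Step 10: fill(A) -> (A=3 B=4)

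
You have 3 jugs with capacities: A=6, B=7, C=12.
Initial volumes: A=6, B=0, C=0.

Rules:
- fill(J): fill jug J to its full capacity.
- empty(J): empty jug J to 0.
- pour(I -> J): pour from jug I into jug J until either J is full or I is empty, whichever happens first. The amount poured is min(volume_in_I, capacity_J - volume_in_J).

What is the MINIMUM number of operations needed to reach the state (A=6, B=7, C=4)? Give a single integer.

BFS from (A=6, B=0, C=0). One shortest path:
  1. fill(C) -> (A=6 B=0 C=12)
  2. pour(A -> B) -> (A=0 B=6 C=12)
  3. fill(A) -> (A=6 B=6 C=12)
  4. pour(C -> B) -> (A=6 B=7 C=11)
  5. empty(B) -> (A=6 B=0 C=11)
  6. pour(C -> B) -> (A=6 B=7 C=4)
Reached target in 6 moves.

Answer: 6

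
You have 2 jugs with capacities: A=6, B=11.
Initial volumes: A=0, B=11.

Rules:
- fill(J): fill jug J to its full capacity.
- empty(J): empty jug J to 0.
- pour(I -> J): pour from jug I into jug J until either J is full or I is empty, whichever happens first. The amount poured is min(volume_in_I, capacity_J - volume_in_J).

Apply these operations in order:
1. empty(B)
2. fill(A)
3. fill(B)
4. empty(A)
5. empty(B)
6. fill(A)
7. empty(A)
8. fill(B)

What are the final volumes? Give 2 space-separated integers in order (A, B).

Answer: 0 11

Derivation:
Step 1: empty(B) -> (A=0 B=0)
Step 2: fill(A) -> (A=6 B=0)
Step 3: fill(B) -> (A=6 B=11)
Step 4: empty(A) -> (A=0 B=11)
Step 5: empty(B) -> (A=0 B=0)
Step 6: fill(A) -> (A=6 B=0)
Step 7: empty(A) -> (A=0 B=0)
Step 8: fill(B) -> (A=0 B=11)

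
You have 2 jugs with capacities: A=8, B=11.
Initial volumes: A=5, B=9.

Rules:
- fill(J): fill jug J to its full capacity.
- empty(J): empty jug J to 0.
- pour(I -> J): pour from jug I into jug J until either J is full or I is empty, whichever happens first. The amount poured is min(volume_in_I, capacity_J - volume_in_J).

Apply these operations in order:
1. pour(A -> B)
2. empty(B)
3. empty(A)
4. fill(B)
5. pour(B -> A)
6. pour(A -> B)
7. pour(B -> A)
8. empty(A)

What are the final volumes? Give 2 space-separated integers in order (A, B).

Step 1: pour(A -> B) -> (A=3 B=11)
Step 2: empty(B) -> (A=3 B=0)
Step 3: empty(A) -> (A=0 B=0)
Step 4: fill(B) -> (A=0 B=11)
Step 5: pour(B -> A) -> (A=8 B=3)
Step 6: pour(A -> B) -> (A=0 B=11)
Step 7: pour(B -> A) -> (A=8 B=3)
Step 8: empty(A) -> (A=0 B=3)

Answer: 0 3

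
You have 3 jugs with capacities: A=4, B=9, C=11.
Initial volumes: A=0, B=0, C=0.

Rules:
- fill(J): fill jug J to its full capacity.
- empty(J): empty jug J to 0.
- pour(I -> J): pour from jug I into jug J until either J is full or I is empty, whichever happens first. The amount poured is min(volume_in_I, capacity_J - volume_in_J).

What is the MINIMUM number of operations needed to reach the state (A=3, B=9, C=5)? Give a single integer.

BFS from (A=0, B=0, C=0). One shortest path:
  1. fill(A) -> (A=4 B=0 C=0)
  2. fill(B) -> (A=4 B=9 C=0)
  3. pour(B -> C) -> (A=4 B=0 C=9)
  4. pour(A -> B) -> (A=0 B=4 C=9)
  5. fill(A) -> (A=4 B=4 C=9)
  6. pour(A -> B) -> (A=0 B=8 C=9)
  7. pour(C -> A) -> (A=4 B=8 C=5)
  8. pour(A -> B) -> (A=3 B=9 C=5)
Reached target in 8 moves.

Answer: 8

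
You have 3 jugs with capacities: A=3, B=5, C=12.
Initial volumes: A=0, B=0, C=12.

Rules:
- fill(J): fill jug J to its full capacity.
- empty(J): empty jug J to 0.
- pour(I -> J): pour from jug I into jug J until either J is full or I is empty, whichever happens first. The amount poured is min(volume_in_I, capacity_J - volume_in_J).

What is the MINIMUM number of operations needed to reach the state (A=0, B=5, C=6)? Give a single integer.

BFS from (A=0, B=0, C=12). One shortest path:
  1. fill(B) -> (A=0 B=5 C=12)
  2. pour(C -> A) -> (A=3 B=5 C=9)
  3. empty(A) -> (A=0 B=5 C=9)
  4. pour(C -> A) -> (A=3 B=5 C=6)
  5. empty(A) -> (A=0 B=5 C=6)
Reached target in 5 moves.

Answer: 5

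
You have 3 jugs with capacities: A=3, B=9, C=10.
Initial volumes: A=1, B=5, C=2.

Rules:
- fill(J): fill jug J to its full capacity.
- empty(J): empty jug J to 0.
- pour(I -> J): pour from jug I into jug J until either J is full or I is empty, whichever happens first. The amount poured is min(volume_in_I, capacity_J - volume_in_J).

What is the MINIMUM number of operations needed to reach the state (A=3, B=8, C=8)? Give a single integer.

Answer: 4

Derivation:
BFS from (A=1, B=5, C=2). One shortest path:
  1. fill(C) -> (A=1 B=5 C=10)
  2. pour(C -> A) -> (A=3 B=5 C=8)
  3. pour(A -> B) -> (A=0 B=8 C=8)
  4. fill(A) -> (A=3 B=8 C=8)
Reached target in 4 moves.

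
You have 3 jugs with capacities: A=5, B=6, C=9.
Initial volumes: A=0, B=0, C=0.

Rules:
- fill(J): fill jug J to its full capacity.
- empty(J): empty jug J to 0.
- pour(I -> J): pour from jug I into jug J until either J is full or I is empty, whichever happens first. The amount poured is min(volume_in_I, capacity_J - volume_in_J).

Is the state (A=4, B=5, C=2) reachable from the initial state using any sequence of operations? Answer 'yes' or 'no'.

BFS explored all 260 reachable states.
Reachable set includes: (0,0,0), (0,0,1), (0,0,2), (0,0,3), (0,0,4), (0,0,5), (0,0,6), (0,0,7), (0,0,8), (0,0,9), (0,1,0), (0,1,1) ...
Target (A=4, B=5, C=2) not in reachable set → no.

Answer: no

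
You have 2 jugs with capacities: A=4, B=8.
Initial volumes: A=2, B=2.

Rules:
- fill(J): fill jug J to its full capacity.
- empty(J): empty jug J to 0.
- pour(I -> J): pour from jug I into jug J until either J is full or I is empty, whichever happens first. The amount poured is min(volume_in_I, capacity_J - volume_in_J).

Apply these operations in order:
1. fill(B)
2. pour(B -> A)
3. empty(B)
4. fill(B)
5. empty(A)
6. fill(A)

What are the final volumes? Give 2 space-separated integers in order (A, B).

Step 1: fill(B) -> (A=2 B=8)
Step 2: pour(B -> A) -> (A=4 B=6)
Step 3: empty(B) -> (A=4 B=0)
Step 4: fill(B) -> (A=4 B=8)
Step 5: empty(A) -> (A=0 B=8)
Step 6: fill(A) -> (A=4 B=8)

Answer: 4 8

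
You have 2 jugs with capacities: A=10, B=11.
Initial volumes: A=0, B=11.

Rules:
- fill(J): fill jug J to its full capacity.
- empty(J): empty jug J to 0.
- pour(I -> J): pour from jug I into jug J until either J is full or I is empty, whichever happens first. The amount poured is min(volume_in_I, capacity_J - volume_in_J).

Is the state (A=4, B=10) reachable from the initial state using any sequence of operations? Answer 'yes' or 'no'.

Answer: no

Derivation:
BFS explored all 42 reachable states.
Reachable set includes: (0,0), (0,1), (0,2), (0,3), (0,4), (0,5), (0,6), (0,7), (0,8), (0,9), (0,10), (0,11) ...
Target (A=4, B=10) not in reachable set → no.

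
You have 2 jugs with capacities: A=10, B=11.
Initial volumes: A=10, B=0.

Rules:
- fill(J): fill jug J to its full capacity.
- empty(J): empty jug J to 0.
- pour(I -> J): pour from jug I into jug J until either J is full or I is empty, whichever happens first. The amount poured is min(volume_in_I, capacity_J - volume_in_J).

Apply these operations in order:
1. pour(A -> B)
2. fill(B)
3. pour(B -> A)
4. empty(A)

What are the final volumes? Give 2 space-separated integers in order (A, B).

Step 1: pour(A -> B) -> (A=0 B=10)
Step 2: fill(B) -> (A=0 B=11)
Step 3: pour(B -> A) -> (A=10 B=1)
Step 4: empty(A) -> (A=0 B=1)

Answer: 0 1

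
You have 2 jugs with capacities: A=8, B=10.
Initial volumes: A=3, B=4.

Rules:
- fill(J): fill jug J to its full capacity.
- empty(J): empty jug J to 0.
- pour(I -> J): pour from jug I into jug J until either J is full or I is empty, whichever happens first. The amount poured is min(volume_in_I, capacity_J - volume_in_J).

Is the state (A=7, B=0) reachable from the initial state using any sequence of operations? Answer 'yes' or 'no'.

BFS from (A=3, B=4):
  1. pour(B -> A) -> (A=7 B=0)
Target reached → yes.

Answer: yes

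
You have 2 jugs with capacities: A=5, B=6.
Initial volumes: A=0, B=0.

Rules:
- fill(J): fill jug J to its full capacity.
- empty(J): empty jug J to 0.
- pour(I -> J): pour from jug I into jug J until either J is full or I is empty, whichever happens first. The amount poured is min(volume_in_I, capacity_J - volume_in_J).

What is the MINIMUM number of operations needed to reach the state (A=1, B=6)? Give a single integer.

BFS from (A=0, B=0). One shortest path:
  1. fill(B) -> (A=0 B=6)
  2. pour(B -> A) -> (A=5 B=1)
  3. empty(A) -> (A=0 B=1)
  4. pour(B -> A) -> (A=1 B=0)
  5. fill(B) -> (A=1 B=6)
Reached target in 5 moves.

Answer: 5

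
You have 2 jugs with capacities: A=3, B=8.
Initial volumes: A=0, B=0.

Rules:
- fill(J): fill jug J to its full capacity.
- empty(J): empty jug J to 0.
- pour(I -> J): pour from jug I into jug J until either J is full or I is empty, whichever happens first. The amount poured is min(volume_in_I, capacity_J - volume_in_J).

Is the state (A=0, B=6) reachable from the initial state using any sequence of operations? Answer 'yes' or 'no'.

Answer: yes

Derivation:
BFS from (A=0, B=0):
  1. fill(A) -> (A=3 B=0)
  2. pour(A -> B) -> (A=0 B=3)
  3. fill(A) -> (A=3 B=3)
  4. pour(A -> B) -> (A=0 B=6)
Target reached → yes.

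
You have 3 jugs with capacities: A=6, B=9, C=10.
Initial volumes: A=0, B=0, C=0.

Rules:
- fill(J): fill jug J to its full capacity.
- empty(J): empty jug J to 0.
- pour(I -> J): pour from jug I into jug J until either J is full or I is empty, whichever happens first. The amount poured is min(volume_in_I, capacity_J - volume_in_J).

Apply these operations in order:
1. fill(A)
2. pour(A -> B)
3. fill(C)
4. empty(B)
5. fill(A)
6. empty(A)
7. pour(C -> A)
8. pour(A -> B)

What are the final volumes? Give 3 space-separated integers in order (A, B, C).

Answer: 0 6 4

Derivation:
Step 1: fill(A) -> (A=6 B=0 C=0)
Step 2: pour(A -> B) -> (A=0 B=6 C=0)
Step 3: fill(C) -> (A=0 B=6 C=10)
Step 4: empty(B) -> (A=0 B=0 C=10)
Step 5: fill(A) -> (A=6 B=0 C=10)
Step 6: empty(A) -> (A=0 B=0 C=10)
Step 7: pour(C -> A) -> (A=6 B=0 C=4)
Step 8: pour(A -> B) -> (A=0 B=6 C=4)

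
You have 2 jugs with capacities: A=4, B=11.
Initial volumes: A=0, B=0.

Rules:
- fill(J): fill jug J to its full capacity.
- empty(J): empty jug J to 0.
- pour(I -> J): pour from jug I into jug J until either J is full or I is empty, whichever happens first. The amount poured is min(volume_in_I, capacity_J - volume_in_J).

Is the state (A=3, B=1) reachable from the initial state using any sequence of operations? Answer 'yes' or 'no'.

BFS explored all 30 reachable states.
Reachable set includes: (0,0), (0,1), (0,2), (0,3), (0,4), (0,5), (0,6), (0,7), (0,8), (0,9), (0,10), (0,11) ...
Target (A=3, B=1) not in reachable set → no.

Answer: no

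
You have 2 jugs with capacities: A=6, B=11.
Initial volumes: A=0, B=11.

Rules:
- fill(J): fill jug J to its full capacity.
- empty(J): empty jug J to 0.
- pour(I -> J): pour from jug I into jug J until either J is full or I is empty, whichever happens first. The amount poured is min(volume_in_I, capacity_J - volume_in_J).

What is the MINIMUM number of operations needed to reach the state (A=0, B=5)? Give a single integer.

Answer: 2

Derivation:
BFS from (A=0, B=11). One shortest path:
  1. pour(B -> A) -> (A=6 B=5)
  2. empty(A) -> (A=0 B=5)
Reached target in 2 moves.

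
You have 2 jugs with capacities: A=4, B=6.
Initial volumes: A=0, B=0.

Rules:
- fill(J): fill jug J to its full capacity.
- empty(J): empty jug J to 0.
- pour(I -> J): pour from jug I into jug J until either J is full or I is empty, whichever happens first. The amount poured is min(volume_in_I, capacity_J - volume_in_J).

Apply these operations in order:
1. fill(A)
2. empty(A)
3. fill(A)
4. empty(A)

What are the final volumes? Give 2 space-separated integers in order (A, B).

Step 1: fill(A) -> (A=4 B=0)
Step 2: empty(A) -> (A=0 B=0)
Step 3: fill(A) -> (A=4 B=0)
Step 4: empty(A) -> (A=0 B=0)

Answer: 0 0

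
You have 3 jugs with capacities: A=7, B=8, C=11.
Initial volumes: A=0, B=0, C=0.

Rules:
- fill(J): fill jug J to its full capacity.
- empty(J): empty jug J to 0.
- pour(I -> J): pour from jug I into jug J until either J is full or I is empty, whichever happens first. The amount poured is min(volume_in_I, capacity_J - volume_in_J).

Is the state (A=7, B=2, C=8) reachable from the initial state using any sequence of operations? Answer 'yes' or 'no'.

BFS from (A=0, B=0, C=0):
  1. fill(B) -> (A=0 B=8 C=0)
  2. pour(B -> A) -> (A=7 B=1 C=0)
  3. empty(A) -> (A=0 B=1 C=0)
  4. pour(B -> A) -> (A=1 B=0 C=0)
  5. fill(B) -> (A=1 B=8 C=0)
  6. pour(B -> C) -> (A=1 B=0 C=8)
  7. fill(B) -> (A=1 B=8 C=8)
  8. pour(B -> A) -> (A=7 B=2 C=8)
Target reached → yes.

Answer: yes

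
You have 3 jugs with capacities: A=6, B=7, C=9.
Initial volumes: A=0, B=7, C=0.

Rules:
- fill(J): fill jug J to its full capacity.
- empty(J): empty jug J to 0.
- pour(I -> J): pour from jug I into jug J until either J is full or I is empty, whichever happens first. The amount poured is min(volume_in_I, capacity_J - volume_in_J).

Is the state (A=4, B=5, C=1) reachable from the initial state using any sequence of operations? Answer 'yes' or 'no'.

Answer: no

Derivation:
BFS explored all 320 reachable states.
Reachable set includes: (0,0,0), (0,0,1), (0,0,2), (0,0,3), (0,0,4), (0,0,5), (0,0,6), (0,0,7), (0,0,8), (0,0,9), (0,1,0), (0,1,1) ...
Target (A=4, B=5, C=1) not in reachable set → no.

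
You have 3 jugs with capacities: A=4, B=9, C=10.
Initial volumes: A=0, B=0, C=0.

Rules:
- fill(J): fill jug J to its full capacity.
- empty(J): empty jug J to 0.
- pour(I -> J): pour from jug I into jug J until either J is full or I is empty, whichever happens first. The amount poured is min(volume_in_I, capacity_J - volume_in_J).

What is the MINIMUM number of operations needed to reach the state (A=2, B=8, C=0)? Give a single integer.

BFS from (A=0, B=0, C=0). One shortest path:
  1. fill(C) -> (A=0 B=0 C=10)
  2. pour(C -> A) -> (A=4 B=0 C=6)
  3. pour(A -> B) -> (A=0 B=4 C=6)
  4. pour(C -> A) -> (A=4 B=4 C=2)
  5. pour(A -> B) -> (A=0 B=8 C=2)
  6. pour(C -> A) -> (A=2 B=8 C=0)
Reached target in 6 moves.

Answer: 6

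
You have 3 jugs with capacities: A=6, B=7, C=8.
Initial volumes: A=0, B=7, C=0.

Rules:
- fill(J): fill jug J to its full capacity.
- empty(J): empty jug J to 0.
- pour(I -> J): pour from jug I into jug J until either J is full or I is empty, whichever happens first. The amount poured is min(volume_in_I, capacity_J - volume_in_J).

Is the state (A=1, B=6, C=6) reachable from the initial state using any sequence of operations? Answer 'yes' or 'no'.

BFS explored all 294 reachable states.
Reachable set includes: (0,0,0), (0,0,1), (0,0,2), (0,0,3), (0,0,4), (0,0,5), (0,0,6), (0,0,7), (0,0,8), (0,1,0), (0,1,1), (0,1,2) ...
Target (A=1, B=6, C=6) not in reachable set → no.

Answer: no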